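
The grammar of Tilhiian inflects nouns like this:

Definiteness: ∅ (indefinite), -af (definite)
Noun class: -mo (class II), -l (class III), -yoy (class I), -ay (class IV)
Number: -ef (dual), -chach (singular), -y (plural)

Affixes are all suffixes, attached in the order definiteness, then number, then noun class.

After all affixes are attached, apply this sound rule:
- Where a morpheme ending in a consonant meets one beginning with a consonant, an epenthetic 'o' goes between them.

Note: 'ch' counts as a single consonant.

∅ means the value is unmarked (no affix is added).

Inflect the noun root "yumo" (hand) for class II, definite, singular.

yumoafochachomo

Attach definiteness definite -af → yumoaf.
Attach number singular -chach → yumoafchach.
Attach noun class class II -mo → yumoafchachmo.
Apply epenthesis: yumoafchachmo → yumoafochachomo.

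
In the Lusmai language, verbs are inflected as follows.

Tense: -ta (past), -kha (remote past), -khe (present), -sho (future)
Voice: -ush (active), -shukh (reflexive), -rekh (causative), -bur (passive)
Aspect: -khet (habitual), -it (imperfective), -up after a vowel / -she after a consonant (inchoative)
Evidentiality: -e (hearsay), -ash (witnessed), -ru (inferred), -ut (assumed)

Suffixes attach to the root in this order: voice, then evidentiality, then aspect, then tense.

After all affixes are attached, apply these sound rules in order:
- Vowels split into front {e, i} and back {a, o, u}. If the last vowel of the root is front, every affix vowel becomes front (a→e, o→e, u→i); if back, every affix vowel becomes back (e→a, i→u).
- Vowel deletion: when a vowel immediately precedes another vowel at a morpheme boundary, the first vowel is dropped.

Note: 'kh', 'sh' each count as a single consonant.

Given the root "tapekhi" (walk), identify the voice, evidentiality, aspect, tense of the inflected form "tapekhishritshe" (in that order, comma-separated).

active, inferred, imperfective, future

Segment: tapekhi-ush-ru-it-sho.
voice: -ush → active.
evidentiality: -ru → inferred.
aspect: -it → imperfective.
tense: -sho → future.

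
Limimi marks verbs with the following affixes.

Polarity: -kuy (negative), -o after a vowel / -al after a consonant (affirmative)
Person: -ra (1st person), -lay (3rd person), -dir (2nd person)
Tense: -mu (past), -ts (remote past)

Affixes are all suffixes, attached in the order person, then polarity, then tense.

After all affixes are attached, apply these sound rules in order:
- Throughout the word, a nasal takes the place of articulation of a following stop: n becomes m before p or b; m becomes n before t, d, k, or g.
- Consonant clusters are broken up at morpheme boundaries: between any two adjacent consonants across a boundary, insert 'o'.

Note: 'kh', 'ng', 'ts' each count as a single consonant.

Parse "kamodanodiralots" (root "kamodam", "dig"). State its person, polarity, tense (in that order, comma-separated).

2nd person, affirmative, remote past

Segment: kamodam-dir-al-ts.
person: -dir → 2nd person.
polarity: -o/al → affirmative.
tense: -ts → remote past.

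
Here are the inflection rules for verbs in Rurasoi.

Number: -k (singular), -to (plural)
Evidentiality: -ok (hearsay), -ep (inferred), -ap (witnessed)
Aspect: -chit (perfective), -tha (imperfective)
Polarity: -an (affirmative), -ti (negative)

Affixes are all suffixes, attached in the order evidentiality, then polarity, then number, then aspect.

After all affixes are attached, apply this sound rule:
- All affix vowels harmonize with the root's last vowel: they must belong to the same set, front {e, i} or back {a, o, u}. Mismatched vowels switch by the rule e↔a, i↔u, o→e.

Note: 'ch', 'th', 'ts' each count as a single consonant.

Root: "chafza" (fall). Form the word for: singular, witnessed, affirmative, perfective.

Attach evidentiality witnessed -ap → chafzaap.
Attach polarity affirmative -an → chafzaapan.
Attach number singular -k → chafzaapank.
Attach aspect perfective -chit → chafzaapankchit.
Apply vowel harmony: chafzaapankchit → chafzaapankchut.

chafzaapankchut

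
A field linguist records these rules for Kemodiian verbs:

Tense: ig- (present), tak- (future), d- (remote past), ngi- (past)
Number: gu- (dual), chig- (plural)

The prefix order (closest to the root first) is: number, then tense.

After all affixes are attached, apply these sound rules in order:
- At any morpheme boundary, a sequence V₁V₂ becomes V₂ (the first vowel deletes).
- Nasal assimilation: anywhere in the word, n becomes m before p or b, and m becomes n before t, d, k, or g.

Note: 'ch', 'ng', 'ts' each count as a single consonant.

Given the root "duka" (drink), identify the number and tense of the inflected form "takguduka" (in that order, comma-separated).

Segment: tak-gu-duka.
number: gu- → dual.
tense: tak- → future.

dual, future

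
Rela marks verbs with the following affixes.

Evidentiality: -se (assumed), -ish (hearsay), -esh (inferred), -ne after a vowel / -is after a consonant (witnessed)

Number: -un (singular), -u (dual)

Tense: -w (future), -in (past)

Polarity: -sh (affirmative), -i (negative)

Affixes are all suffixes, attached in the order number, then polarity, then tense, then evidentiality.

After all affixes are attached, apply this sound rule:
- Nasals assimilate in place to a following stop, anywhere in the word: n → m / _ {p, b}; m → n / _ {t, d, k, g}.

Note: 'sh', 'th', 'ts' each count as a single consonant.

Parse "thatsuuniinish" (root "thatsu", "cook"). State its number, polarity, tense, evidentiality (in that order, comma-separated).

Segment: thatsu-un-i-in-ish.
number: -un → singular.
polarity: -i → negative.
tense: -in → past.
evidentiality: -ish → hearsay.

singular, negative, past, hearsay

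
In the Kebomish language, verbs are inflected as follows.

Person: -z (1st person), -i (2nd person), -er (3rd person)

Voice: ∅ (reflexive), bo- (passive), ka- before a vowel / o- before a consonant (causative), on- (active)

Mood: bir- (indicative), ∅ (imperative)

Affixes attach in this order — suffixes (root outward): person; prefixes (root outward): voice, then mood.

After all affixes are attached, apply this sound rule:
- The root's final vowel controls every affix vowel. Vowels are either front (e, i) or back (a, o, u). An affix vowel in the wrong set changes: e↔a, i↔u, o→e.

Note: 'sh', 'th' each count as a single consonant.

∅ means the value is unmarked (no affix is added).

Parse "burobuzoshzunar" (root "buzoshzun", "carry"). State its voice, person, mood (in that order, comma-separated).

causative, 3rd person, indicative

Segment: bir-o-buzoshzun-er.
voice: ka/o- → causative.
person: -er → 3rd person.
mood: bir- → indicative.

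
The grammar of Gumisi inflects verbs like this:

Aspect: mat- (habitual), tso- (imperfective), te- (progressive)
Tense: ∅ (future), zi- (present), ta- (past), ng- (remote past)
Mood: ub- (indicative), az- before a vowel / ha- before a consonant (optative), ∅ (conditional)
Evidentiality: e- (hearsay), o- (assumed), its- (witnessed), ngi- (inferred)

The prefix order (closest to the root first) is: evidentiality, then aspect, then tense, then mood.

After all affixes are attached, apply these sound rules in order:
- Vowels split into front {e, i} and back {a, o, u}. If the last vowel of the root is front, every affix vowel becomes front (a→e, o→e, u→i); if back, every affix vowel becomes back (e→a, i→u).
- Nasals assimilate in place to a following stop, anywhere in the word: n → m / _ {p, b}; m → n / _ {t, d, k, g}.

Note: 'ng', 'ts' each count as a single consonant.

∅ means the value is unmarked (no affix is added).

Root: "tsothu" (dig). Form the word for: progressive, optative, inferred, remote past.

hangtangutsothu

Attach evidentiality inferred ngi- → ngitsothu.
Attach aspect progressive te- → tengitsothu.
Attach tense remote past ng- → ngtengitsothu.
Attach mood optative ha- (before consonant 'ng') → hangtengitsothu.
Apply vowel harmony: hangtengitsothu → hangtangutsothu.
Nasal assimilation: no change.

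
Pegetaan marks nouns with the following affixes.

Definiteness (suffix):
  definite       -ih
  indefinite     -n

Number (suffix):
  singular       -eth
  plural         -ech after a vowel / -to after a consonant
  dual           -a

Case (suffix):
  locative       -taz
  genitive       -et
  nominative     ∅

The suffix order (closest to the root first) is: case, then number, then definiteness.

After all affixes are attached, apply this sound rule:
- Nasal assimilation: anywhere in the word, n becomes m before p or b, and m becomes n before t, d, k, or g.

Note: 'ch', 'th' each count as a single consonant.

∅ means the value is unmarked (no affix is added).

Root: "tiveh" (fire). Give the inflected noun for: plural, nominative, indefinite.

tivehton

case = nominative: zero marking, form stays tiveh.
Attach number plural -to (after consonant 'h') → tivehto.
Attach definiteness indefinite -n → tivehton.
Nasal assimilation: no change.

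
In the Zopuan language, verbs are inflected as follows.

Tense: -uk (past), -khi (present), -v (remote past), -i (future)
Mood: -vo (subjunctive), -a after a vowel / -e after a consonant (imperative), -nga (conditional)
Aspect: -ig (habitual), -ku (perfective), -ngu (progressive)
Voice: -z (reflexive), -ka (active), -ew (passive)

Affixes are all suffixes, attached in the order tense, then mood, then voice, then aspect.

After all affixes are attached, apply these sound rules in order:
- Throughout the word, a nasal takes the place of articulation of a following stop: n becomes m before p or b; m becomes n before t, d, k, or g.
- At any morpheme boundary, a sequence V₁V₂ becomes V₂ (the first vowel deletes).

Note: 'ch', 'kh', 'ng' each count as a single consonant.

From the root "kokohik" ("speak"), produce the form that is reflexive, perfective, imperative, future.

Attach tense future -i → kokohiki.
Attach mood imperative -a (after vowel 'i') → kokohikia.
Attach voice reflexive -z → kokohikiaz.
Attach aspect perfective -ku → kokohikiazku.
Nasal assimilation: no change.
Apply vowel deletion: kokohikiazku → kokohikazku.

kokohikazku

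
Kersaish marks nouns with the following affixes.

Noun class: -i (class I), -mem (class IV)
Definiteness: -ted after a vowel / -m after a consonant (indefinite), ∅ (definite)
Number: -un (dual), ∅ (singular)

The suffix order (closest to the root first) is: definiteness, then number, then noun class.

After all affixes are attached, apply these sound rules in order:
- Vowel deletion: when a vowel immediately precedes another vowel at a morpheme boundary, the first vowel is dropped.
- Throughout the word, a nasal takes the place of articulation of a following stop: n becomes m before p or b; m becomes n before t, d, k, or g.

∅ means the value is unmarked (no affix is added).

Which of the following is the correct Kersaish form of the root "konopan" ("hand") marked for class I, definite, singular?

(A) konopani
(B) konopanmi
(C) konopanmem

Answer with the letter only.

A

definiteness = definite: zero marking, form stays konopan.
number = singular: zero marking, form stays konopan.
Attach noun class class I -i → konopani.
Vowel deletion: no change.
Nasal assimilation: no change.
So the correct form is konopani, option (A).
(B) konopanmi is wrong: it uses indefinite instead of definite for definiteness.
(C) konopanmem is wrong: it uses class IV instead of class I for noun class.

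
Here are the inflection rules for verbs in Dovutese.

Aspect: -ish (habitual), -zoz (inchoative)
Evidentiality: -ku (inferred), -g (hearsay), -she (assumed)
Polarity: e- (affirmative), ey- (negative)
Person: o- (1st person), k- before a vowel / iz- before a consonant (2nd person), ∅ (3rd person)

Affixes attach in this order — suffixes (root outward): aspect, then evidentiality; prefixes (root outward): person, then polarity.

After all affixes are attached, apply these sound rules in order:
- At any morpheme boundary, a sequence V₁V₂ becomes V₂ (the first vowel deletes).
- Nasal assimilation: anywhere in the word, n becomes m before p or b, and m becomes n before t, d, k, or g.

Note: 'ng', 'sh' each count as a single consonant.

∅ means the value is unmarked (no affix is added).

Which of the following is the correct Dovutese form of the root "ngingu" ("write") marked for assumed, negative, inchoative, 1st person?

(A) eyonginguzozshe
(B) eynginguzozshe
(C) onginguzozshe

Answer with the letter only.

Attach aspect inchoative -zoz → nginguzoz.
Attach person 1st person o- → onginguzoz.
Attach polarity negative ey- → eyonginguzoz.
Attach evidentiality assumed -she → eyonginguzozshe.
Vowel deletion: no change.
Nasal assimilation: no change.
So the correct form is eyonginguzozshe, option (A).
(B) eynginguzozshe is wrong: it uses 3rd person instead of 1st person for person.
(C) onginguzozshe is wrong: it uses affirmative instead of negative for polarity.

A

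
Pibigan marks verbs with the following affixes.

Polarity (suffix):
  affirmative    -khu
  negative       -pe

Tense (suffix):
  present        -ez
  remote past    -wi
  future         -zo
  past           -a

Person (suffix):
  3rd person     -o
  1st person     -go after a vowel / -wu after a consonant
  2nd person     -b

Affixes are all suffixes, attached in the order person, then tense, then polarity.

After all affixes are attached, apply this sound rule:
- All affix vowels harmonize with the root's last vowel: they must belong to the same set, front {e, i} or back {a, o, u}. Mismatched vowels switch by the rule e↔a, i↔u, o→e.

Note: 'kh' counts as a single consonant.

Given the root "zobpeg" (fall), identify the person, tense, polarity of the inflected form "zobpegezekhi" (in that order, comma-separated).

Segment: zobpeg-o-zo-khu.
person: -o → 3rd person.
tense: -zo → future.
polarity: -khu → affirmative.

3rd person, future, affirmative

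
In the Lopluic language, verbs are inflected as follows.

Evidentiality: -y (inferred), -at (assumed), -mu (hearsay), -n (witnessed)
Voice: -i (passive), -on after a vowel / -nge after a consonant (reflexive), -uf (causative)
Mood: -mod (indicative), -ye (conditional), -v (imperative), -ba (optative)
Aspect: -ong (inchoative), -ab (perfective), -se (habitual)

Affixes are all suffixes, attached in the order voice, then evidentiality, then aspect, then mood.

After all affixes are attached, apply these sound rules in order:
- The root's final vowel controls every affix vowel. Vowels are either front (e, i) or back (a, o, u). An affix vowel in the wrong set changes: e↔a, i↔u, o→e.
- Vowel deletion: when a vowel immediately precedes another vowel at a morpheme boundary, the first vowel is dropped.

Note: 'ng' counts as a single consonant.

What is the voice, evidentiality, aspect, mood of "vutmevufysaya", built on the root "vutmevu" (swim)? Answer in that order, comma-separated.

causative, inferred, habitual, conditional

Segment: vutmevu-uf-y-se-ye.
voice: -uf → causative.
evidentiality: -y → inferred.
aspect: -se → habitual.
mood: -ye → conditional.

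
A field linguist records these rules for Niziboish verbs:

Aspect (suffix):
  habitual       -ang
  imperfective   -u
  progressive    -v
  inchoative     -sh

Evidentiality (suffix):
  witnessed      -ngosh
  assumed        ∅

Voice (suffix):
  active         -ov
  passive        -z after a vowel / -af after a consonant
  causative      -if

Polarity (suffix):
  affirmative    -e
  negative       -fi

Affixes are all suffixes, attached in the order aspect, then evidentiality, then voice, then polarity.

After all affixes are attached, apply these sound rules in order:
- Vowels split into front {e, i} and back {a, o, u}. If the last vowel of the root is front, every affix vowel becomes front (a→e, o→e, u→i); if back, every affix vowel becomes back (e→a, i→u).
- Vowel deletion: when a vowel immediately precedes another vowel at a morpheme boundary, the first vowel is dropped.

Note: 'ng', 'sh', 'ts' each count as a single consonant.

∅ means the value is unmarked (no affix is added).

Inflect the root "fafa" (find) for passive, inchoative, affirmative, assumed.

Attach aspect inchoative -sh → fafash.
evidentiality = assumed: zero marking, form stays fafash.
Attach voice passive -af (after consonant 'sh') → fafashaf.
Attach polarity affirmative -e → fafashafe.
Apply vowel harmony: fafashafe → fafashafa.
Vowel deletion: no change.

fafashafa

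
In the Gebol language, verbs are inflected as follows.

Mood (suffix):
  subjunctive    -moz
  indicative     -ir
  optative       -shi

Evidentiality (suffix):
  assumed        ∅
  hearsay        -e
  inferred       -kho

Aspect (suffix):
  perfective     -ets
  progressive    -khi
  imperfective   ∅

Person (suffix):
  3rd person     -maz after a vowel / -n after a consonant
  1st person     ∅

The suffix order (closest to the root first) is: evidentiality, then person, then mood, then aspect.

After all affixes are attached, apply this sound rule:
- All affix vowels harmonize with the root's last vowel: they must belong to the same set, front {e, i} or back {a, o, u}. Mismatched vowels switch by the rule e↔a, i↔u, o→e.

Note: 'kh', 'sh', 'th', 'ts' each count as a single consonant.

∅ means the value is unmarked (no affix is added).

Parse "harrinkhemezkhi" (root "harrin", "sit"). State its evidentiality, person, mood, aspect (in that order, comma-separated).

inferred, 1st person, subjunctive, progressive

Segment: harrin-kho-moz-khi.
evidentiality: -kho → inferred.
person: ∅ → 1st person.
mood: -moz → subjunctive.
aspect: -khi → progressive.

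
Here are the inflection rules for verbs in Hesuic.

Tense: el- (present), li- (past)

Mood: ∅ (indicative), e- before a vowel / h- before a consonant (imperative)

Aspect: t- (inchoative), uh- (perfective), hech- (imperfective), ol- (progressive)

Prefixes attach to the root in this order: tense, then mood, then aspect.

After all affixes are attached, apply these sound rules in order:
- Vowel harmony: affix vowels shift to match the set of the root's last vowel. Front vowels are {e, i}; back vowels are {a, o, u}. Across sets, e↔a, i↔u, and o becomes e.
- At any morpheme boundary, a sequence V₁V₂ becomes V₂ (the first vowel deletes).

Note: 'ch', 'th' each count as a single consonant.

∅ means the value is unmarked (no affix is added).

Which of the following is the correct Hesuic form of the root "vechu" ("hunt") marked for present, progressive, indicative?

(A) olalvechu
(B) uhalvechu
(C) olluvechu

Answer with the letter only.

Attach tense present el- → elvechu.
mood = indicative: zero marking, form stays elvechu.
Attach aspect progressive ol- → olelvechu.
Apply vowel harmony: olelvechu → olalvechu.
Vowel deletion: no change.
So the correct form is olalvechu, option (A).
(B) uhalvechu is wrong: it uses perfective instead of progressive for aspect.
(C) olluvechu is wrong: it uses past instead of present for tense.

A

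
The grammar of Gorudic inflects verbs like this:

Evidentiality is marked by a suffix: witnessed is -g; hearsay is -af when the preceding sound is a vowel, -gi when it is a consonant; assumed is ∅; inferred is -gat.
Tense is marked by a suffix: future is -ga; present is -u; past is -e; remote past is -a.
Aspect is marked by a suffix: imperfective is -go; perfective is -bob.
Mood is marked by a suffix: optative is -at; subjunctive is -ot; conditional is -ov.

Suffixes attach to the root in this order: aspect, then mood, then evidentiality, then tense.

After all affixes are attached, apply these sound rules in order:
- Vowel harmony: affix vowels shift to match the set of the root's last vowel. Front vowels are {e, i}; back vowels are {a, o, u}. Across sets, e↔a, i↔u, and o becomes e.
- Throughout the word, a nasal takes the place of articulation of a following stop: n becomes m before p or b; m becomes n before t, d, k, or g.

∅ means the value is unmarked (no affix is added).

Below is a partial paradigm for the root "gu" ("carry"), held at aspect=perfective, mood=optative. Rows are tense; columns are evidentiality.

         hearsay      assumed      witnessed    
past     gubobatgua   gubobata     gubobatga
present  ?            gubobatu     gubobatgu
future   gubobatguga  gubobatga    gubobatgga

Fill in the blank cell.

Attach aspect perfective -bob → gubob.
Attach mood optative -at → gubobat.
Attach evidentiality hearsay -gi (after consonant 't') → gubobatgi.
Attach tense present -u → gubobatgiu.
Apply vowel harmony: gubobatgiu → gubobatguu.
Nasal assimilation: no change.

gubobatguu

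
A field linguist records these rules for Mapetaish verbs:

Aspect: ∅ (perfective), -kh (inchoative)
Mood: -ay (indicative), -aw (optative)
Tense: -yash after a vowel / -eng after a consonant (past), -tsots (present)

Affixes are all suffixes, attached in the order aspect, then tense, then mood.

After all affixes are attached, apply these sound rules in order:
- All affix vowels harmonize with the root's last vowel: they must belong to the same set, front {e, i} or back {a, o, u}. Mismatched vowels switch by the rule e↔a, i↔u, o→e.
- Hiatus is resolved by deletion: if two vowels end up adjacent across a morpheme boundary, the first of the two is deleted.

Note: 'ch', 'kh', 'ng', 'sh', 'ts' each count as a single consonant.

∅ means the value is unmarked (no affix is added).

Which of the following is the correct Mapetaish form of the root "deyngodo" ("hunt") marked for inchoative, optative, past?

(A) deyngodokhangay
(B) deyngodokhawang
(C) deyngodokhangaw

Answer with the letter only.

Attach aspect inchoative -kh → deyngodokh.
Attach tense past -eng (after consonant 'kh') → deyngodokheng.
Attach mood optative -aw → deyngodokhengaw.
Apply vowel harmony: deyngodokhengaw → deyngodokhangaw.
Vowel deletion: no change.
So the correct form is deyngodokhangaw, option (C).
(B) deyngodokhawang is wrong: it has the affixes in the wrong order.
(A) deyngodokhangay is wrong: it uses indicative instead of optative for mood.

C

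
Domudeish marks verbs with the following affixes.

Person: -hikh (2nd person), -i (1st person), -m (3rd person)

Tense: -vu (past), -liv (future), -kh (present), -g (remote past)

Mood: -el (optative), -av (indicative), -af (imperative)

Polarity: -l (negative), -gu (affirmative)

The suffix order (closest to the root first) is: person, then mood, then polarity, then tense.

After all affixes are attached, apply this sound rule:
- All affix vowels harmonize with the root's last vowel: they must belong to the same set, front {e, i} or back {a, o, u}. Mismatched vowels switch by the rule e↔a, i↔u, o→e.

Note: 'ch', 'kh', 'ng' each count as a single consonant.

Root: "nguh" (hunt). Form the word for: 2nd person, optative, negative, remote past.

nguhhukhallg

Attach person 2nd person -hikh → nguhhikh.
Attach mood optative -el → nguhhikhel.
Attach polarity negative -l → nguhhikhell.
Attach tense remote past -g → nguhhikhellg.
Apply vowel harmony: nguhhikhellg → nguhhukhallg.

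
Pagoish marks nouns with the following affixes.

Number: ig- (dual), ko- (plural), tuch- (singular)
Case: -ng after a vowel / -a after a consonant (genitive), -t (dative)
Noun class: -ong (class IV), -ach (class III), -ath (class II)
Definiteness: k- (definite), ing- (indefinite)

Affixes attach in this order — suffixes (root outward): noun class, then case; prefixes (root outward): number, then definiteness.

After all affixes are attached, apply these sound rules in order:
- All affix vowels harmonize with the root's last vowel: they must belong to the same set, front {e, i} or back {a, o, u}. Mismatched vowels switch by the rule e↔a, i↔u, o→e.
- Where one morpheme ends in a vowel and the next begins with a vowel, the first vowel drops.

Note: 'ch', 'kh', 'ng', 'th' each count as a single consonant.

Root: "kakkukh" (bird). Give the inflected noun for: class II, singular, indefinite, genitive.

ungtuchkakkukhatha

Attach number singular tuch- → tuchkakkukh.
Attach noun class class II -ath → tuchkakkukhath.
Attach case genitive -a (after consonant 'th') → tuchkakkukhatha.
Attach definiteness indefinite ing- → ingtuchkakkukhatha.
Apply vowel harmony: ingtuchkakkukhatha → ungtuchkakkukhatha.
Vowel deletion: no change.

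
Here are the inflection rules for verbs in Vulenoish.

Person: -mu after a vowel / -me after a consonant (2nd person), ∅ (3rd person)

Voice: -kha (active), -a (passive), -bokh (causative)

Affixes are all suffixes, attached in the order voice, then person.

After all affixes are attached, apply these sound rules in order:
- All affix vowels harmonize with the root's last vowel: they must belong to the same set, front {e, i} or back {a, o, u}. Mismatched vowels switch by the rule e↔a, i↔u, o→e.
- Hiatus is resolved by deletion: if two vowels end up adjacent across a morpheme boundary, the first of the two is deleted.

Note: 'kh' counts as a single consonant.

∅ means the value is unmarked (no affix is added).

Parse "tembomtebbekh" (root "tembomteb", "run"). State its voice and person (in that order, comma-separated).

Segment: tembomteb-bokh.
voice: -bokh → causative.
person: ∅ → 3rd person.

causative, 3rd person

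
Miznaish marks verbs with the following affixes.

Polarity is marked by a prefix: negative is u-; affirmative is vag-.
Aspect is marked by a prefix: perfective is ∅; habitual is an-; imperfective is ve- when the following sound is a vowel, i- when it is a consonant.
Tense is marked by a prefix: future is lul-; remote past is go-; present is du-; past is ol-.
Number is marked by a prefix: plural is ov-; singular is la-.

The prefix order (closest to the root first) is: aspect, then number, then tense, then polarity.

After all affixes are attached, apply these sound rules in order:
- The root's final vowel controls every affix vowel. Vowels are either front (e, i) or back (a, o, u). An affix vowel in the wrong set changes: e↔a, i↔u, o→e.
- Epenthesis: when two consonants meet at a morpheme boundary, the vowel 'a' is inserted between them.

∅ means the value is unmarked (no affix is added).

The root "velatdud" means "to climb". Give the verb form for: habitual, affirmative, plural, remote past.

Attach aspect habitual an- → anvelatdud.
Attach number plural ov- → ovanvelatdud.
Attach tense remote past go- → goovanvelatdud.
Attach polarity affirmative vag- → vaggoovanvelatdud.
Vowel harmony: no change.
Apply epenthesis: vaggoovanvelatdud → vagagoovanavelatdud.

vagagoovanavelatdud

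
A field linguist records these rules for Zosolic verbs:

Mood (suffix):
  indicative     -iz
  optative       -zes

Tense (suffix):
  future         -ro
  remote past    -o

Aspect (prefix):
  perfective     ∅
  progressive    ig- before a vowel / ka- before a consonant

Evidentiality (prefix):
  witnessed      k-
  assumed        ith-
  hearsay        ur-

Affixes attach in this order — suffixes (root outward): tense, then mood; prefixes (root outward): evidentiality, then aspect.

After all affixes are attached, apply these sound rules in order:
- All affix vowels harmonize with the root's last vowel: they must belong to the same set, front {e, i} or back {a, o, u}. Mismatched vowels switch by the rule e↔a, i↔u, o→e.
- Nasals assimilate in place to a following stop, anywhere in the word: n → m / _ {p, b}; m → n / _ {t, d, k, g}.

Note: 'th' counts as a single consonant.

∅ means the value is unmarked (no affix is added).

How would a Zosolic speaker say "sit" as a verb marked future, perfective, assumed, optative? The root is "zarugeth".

ithzarugethrezes

Attach tense future -ro → zarugethro.
Attach mood optative -zes → zarugethrozes.
Attach evidentiality assumed ith- → ithzarugethrozes.
aspect = perfective: zero marking, form stays ithzarugethrozes.
Apply vowel harmony: ithzarugethrozes → ithzarugethrezes.
Nasal assimilation: no change.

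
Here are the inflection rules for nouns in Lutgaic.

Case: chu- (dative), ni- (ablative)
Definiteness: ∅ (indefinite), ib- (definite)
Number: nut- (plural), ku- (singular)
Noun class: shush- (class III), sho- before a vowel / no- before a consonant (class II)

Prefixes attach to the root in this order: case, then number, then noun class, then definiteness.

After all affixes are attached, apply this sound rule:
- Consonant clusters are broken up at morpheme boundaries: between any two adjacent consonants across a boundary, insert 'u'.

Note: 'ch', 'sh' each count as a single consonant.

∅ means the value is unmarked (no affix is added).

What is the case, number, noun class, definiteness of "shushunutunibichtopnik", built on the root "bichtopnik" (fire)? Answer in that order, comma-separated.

Segment: shush-nut-ni-bichtopnik.
case: ni- → ablative.
number: nut- → plural.
noun class: shush- → class III.
definiteness: ∅ → indefinite.

ablative, plural, class III, indefinite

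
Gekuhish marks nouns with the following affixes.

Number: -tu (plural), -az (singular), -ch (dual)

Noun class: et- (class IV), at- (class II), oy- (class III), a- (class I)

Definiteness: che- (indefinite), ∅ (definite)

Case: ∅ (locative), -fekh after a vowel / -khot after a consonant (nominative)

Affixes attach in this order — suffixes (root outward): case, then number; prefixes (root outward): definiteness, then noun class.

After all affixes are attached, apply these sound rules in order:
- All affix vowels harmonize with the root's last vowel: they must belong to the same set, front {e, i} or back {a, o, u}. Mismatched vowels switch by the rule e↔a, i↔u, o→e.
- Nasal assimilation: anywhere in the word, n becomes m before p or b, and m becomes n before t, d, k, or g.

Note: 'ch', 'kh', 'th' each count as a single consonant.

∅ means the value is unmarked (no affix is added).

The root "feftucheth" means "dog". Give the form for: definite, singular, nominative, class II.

Attach case nominative -khot (after consonant 'th') → feftuchethkhot.
Attach number singular -az → feftuchethkhotaz.
definiteness = definite: zero marking, form stays feftuchethkhotaz.
Attach noun class class II at- → atfeftuchethkhotaz.
Apply vowel harmony: atfeftuchethkhotaz → etfeftuchethkhetez.
Nasal assimilation: no change.

etfeftuchethkhetez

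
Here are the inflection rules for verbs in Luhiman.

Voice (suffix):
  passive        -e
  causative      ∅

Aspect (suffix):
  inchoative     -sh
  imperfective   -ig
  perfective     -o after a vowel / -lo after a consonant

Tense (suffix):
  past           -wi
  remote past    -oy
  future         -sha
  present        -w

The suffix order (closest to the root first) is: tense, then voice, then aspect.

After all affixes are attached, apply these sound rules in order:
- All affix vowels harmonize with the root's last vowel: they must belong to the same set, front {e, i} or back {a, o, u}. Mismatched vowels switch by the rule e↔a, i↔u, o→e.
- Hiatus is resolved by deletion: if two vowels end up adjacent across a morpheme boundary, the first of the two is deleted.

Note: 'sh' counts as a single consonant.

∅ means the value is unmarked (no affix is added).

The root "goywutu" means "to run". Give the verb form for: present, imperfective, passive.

Attach tense present -w → goywutuw.
Attach voice passive -e → goywutuwe.
Attach aspect imperfective -ig → goywutuweig.
Apply vowel harmony: goywutuweig → goywutuwaug.
Apply vowel deletion: goywutuwaug → goywutuwug.

goywutuwug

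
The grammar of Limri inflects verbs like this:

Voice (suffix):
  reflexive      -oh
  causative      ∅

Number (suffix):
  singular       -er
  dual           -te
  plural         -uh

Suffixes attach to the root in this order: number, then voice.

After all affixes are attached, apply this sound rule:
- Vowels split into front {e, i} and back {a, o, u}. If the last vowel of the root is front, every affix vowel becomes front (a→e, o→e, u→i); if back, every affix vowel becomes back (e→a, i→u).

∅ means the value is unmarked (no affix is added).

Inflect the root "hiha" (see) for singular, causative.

hihaar

Attach number singular -er → hihaer.
voice = causative: zero marking, form stays hihaer.
Apply vowel harmony: hihaer → hihaar.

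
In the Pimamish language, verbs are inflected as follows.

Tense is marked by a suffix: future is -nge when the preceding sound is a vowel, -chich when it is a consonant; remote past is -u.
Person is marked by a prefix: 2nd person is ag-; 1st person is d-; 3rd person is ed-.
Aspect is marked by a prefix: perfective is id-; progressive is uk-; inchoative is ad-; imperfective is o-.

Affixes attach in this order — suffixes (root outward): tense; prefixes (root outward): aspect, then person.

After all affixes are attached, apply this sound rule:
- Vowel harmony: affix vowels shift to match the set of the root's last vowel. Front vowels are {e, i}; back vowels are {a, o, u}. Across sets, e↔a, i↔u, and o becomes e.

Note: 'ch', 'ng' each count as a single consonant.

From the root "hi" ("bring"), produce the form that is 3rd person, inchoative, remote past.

Attach tense remote past -u → hiu.
Attach aspect inchoative ad- → adhiu.
Attach person 3rd person ed- → edadhiu.
Apply vowel harmony: edadhiu → ededhii.

ededhii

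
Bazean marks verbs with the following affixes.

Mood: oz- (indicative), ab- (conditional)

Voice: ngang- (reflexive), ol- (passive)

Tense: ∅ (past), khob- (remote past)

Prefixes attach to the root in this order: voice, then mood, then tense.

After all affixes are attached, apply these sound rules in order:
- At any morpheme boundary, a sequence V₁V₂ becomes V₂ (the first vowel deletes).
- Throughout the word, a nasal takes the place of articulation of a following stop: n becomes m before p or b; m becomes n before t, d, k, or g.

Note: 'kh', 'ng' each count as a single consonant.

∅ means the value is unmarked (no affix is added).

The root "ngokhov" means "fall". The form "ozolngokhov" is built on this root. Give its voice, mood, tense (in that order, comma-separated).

passive, indicative, past

Segment: oz-ol-ngokhov.
voice: ol- → passive.
mood: oz- → indicative.
tense: ∅ → past.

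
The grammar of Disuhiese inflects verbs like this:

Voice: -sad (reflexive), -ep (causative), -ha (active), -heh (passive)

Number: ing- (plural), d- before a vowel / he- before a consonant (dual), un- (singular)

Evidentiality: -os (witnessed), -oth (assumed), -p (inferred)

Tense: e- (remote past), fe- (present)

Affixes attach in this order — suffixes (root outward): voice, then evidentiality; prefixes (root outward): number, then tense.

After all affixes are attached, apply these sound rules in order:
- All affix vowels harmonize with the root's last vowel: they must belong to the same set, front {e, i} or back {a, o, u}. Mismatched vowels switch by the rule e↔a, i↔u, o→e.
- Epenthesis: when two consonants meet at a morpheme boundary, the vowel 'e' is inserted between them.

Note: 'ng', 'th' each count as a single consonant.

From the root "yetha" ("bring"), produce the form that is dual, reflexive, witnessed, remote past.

Attach voice reflexive -sad → yethasad.
Attach number dual he- (before consonant 'y') → heyethasad.
Attach tense remote past e- → eheyethasad.
Attach evidentiality witnessed -os → eheyethasados.
Apply vowel harmony: eheyethasados → ahayethasados.
Epenthesis: no change.

ahayethasados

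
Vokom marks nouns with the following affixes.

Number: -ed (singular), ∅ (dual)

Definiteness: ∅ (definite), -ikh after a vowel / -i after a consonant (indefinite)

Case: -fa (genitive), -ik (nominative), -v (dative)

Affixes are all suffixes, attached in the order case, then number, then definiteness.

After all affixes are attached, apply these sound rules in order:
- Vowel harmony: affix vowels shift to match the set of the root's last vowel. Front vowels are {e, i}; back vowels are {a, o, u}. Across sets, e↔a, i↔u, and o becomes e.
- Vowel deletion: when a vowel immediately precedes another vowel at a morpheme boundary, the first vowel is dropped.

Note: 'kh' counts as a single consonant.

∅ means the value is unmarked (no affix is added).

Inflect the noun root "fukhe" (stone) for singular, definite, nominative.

Attach case nominative -ik → fukheik.
Attach number singular -ed → fukheiked.
definiteness = definite: zero marking, form stays fukheiked.
Vowel harmony: no change.
Apply vowel deletion: fukheiked → fukhiked.

fukhiked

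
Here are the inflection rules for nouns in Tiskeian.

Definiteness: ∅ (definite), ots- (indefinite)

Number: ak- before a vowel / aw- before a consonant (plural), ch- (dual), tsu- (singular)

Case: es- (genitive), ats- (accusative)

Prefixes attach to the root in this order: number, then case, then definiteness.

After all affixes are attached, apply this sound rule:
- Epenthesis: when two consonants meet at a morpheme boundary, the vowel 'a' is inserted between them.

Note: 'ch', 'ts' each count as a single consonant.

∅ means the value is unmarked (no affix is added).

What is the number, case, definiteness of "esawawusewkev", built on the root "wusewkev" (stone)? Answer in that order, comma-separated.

plural, genitive, definite

Segment: es-aw-wusewkev.
number: ak/aw- → plural.
case: es- → genitive.
definiteness: ∅ → definite.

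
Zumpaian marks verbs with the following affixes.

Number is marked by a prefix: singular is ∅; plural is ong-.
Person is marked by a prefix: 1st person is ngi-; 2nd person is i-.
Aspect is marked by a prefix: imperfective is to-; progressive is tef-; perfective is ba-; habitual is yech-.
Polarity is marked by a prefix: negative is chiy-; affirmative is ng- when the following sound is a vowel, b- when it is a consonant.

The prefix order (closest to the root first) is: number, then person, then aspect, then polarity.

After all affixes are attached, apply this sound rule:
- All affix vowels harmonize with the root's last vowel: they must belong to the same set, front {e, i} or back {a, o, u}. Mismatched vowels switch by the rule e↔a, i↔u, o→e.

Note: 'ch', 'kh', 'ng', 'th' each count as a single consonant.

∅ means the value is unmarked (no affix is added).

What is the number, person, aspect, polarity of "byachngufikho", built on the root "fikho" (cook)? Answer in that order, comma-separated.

Segment: b-yech-ngi-fikho.
number: ∅ → singular.
person: ngi- → 1st person.
aspect: yech- → habitual.
polarity: ng/b- → affirmative.

singular, 1st person, habitual, affirmative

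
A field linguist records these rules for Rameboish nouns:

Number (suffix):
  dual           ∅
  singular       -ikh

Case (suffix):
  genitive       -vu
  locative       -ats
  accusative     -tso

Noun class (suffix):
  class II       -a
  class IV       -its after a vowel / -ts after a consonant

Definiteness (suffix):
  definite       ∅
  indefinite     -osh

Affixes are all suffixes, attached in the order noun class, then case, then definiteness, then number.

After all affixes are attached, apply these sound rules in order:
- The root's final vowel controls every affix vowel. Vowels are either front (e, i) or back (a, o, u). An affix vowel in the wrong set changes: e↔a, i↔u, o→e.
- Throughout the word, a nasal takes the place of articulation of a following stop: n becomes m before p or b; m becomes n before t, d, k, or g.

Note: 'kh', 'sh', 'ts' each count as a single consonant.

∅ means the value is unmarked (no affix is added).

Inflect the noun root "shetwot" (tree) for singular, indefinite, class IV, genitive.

shetwottsvuoshukh

Attach noun class class IV -ts (after consonant 't') → shetwotts.
Attach case genitive -vu → shetwottsvu.
Attach definiteness indefinite -osh → shetwottsvuosh.
Attach number singular -ikh → shetwottsvuoshikh.
Apply vowel harmony: shetwottsvuoshikh → shetwottsvuoshukh.
Nasal assimilation: no change.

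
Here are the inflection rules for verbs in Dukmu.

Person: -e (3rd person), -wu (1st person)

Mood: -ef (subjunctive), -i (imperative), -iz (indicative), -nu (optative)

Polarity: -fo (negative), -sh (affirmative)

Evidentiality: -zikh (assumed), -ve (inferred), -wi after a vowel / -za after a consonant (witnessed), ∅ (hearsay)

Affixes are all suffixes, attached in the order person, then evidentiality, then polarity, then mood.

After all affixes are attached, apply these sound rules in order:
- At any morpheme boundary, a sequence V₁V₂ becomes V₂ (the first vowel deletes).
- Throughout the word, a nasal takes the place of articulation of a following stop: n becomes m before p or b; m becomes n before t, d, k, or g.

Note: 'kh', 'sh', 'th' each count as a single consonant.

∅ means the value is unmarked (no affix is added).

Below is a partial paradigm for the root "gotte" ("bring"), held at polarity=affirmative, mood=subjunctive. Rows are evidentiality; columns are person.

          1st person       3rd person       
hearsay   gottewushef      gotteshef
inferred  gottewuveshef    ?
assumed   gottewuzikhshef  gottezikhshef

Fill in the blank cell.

Attach person 3rd person -e → gottee.
Attach evidentiality inferred -ve → gotteeve.
Attach polarity affirmative -sh → gotteevesh.
Attach mood subjunctive -ef → gotteeveshef.
Apply vowel deletion: gotteeveshef → gotteveshef.
Nasal assimilation: no change.

gotteveshef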